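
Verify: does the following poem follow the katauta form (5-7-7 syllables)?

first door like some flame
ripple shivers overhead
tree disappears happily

Yes

Line 1: first (1), door (1), like (1), some (1), flame (1) → 5 ✓
Line 2: ripple (2), shivers (2), overhead (3) → 7 ✓
Line 3: tree (1), disappears (3), happily (3) → 7 ✓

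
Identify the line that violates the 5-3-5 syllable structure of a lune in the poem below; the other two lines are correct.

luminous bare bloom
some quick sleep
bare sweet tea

Line 3

Line 1: "luminous bare bloom": 3+1+1 = 5 ✓
Line 2: "some quick sleep": 1+1+1 = 3 ✓
Line 3: "bare sweet tea": 1+1+1 = 3 (expected 5)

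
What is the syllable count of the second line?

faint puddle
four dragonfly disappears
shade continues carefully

7

The second line: "four dragonfly disappears": 1+3+3 = 7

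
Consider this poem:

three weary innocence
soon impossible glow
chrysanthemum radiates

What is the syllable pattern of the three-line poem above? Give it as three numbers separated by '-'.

Line 1: three(1) + weary(2) + innocence(3) = 6
Line 2: soon(1) + impossible(4) + glow(1) = 6
Line 3: chrysanthemum(4) + radiates(3) = 7

6-6-7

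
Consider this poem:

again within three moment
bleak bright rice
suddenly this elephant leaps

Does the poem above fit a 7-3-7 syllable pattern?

Line 1: again(2) + within(2) + three(1) + moment(2) = 7 ✓
Line 2: bleak(1) + bright(1) + rice(1) = 3 ✓
Line 3: suddenly(3) + this(1) + elephant(3) + leaps(1) = 8 (expected 7)

No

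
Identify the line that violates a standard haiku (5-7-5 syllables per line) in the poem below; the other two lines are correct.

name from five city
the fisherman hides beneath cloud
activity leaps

The second line

Line 1: name (1), from (1), five (1), city (2) → 5 ✓
Line 2: the (1), fisherman (3), hides (1), beneath (2), cloud (1) → 8 (expected 7)
Line 3: activity (4), leaps (1) → 5 ✓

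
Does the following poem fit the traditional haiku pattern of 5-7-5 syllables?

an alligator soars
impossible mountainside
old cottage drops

Line 1: an (1), alligator (4), soars (1) → 6 (expected 5)
Line 2: impossible (4), mountainside (3) → 7 ✓
Line 3: old (1), cottage (2), drops (1) → 4 (expected 5)

No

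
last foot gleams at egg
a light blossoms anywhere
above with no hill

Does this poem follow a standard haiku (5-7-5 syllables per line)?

Yes

Line 1: "last foot gleams at egg": 1+1+1+1+1 = 5 ✓
Line 2: "a light blossoms anywhere": 1+1+2+3 = 7 ✓
Line 3: "above with no hill": 2+1+1+1 = 5 ✓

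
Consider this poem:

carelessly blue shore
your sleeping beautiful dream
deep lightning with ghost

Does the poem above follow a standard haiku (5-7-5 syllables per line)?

Line 1: carelessly(3) + blue(1) + shore(1) = 5 ✓
Line 2: your(1) + sleeping(2) + beautiful(3) + dream(1) = 7 ✓
Line 3: deep(1) + lightning(2) + with(1) + ghost(1) = 5 ✓

Yes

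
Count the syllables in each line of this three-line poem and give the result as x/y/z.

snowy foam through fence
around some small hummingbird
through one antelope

5/7/5

Line 1: snowy (2), foam (1), through (1), fence (1) → 5
Line 2: around (2), some (1), small (1), hummingbird (3) → 7
Line 3: through (1), one (1), antelope (3) → 5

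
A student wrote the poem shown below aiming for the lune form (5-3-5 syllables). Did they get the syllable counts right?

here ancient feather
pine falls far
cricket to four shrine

Line 1: here(1) + ancient(2) + feather(2) = 5 ✓
Line 2: pine(1) + falls(1) + far(1) = 3 ✓
Line 3: cricket(2) + to(1) + four(1) + shrine(1) = 5 ✓

Yes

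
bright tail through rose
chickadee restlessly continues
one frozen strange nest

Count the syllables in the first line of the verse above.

The first line: bright(1) + tail(1) + through(1) + rose(1) = 4

4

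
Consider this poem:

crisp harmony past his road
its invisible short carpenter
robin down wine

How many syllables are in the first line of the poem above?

The first line: crisp(1) + harmony(3) + past(1) + his(1) + road(1) = 7

7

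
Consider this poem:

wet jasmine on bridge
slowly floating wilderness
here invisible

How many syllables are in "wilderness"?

"wilderness" has 3 syllables.

3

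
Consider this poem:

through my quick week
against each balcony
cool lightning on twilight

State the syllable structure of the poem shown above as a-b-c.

Line 1: "through my quick week": 1+1+1+1 = 4
Line 2: "against each balcony": 2+1+3 = 6
Line 3: "cool lightning on twilight": 1+2+1+2 = 6

4-6-6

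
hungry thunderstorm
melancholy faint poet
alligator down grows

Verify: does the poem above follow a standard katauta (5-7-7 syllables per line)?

No

Line 1: hungry (2), thunderstorm (3) → 5 ✓
Line 2: melancholy (4), faint (1), poet (2) → 7 ✓
Line 3: alligator (4), down (1), grows (1) → 6 (expected 7)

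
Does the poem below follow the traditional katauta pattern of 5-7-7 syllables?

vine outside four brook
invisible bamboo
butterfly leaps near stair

No

Line 1: "vine outside four brook": 1+2+1+1 = 5 ✓
Line 2: "invisible bamboo": 4+2 = 6 (expected 7)
Line 3: "butterfly leaps near stair": 3+1+1+1 = 6 (expected 7)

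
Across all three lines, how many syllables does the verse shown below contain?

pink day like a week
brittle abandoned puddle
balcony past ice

17

Line 1: pink(1) + day(1) + like(1) + a(1) + week(1) = 5
Line 2: brittle(2) + abandoned(3) + puddle(2) = 7
Line 3: balcony(3) + past(1) + ice(1) = 5
Total: 5 + 7 + 5 = 17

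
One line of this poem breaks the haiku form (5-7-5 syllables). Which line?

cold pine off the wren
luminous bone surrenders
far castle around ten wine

Line 3

Line 1: cold(1) + pine(1) + off(1) + the(1) + wren(1) = 5 ✓
Line 2: luminous(3) + bone(1) + surrenders(3) = 7 ✓
Line 3: far(1) + castle(2) + around(2) + ten(1) + wine(1) = 7 (expected 5)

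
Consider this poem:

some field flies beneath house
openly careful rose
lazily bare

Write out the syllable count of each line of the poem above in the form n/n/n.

6/6/4

Line 1: some(1) + field(1) + flies(1) + beneath(2) + house(1) = 6
Line 2: openly(3) + careful(2) + rose(1) = 6
Line 3: lazily(3) + bare(1) = 4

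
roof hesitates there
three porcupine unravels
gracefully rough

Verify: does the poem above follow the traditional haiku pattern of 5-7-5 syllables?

No

Line 1: roof (1), hesitates (3), there (1) → 5 ✓
Line 2: three (1), porcupine (3), unravels (3) → 7 ✓
Line 3: gracefully (3), rough (1) → 4 (expected 5)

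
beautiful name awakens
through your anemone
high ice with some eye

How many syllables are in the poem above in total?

18

Line 1: beautiful(3) + name(1) + awakens(3) = 7
Line 2: through(1) + your(1) + anemone(4) = 6
Line 3: high(1) + ice(1) + with(1) + some(1) + eye(1) = 5
Total: 7 + 6 + 5 = 18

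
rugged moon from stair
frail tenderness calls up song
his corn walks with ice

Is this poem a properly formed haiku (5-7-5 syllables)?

Yes

Line 1: rugged (2), moon (1), from (1), stair (1) → 5 ✓
Line 2: frail (1), tenderness (3), calls (1), up (1), song (1) → 7 ✓
Line 3: his (1), corn (1), walks (1), with (1), ice (1) → 5 ✓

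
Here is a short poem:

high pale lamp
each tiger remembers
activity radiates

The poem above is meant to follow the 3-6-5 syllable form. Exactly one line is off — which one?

The third line

Line 1: "high pale lamp": 1+1+1 = 3 ✓
Line 2: "each tiger remembers": 1+2+3 = 6 ✓
Line 3: "activity radiates": 4+3 = 7 (expected 5)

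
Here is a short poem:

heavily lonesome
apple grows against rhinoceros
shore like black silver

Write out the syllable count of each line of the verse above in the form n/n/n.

5/9/5

Line 1: heavily (3), lonesome (2) → 5
Line 2: apple (2), grows (1), against (2), rhinoceros (4) → 9
Line 3: shore (1), like (1), black (1), silver (2) → 5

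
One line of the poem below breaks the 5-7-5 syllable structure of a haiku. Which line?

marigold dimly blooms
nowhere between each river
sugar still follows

Line 1: marigold(3) + dimly(2) + blooms(1) = 6 (expected 5)
Line 2: nowhere(2) + between(2) + each(1) + river(2) = 7 ✓
Line 3: sugar(2) + still(1) + follows(2) = 5 ✓

Line 1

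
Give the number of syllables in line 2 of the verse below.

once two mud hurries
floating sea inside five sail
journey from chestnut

7

Line 2: floating (2), sea (1), inside (2), five (1), sail (1) → 7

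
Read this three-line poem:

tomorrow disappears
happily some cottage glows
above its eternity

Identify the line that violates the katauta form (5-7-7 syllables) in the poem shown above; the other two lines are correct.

Line 1

Line 1: "tomorrow disappears": 3+3 = 6 (expected 5)
Line 2: "happily some cottage glows": 3+1+2+1 = 7 ✓
Line 3: "above its eternity": 2+1+4 = 7 ✓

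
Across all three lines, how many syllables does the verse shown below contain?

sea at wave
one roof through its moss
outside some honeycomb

14

Line 1: sea(1) + at(1) + wave(1) = 3
Line 2: one(1) + roof(1) + through(1) + its(1) + moss(1) = 5
Line 3: outside(2) + some(1) + honeycomb(3) = 6
Total: 3 + 5 + 6 = 14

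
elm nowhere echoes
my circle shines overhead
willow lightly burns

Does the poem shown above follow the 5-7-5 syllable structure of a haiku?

Line 1: "elm nowhere echoes": 1+2+2 = 5 ✓
Line 2: "my circle shines overhead": 1+2+1+3 = 7 ✓
Line 3: "willow lightly burns": 2+2+1 = 5 ✓

Yes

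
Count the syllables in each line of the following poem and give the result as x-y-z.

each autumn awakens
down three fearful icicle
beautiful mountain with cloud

6-7-7

Line 1: "each autumn awakens": 1+2+3 = 6
Line 2: "down three fearful icicle": 1+1+2+3 = 7
Line 3: "beautiful mountain with cloud": 3+2+1+1 = 7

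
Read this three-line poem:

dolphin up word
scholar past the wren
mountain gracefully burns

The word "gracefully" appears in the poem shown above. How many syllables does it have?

"gracefully" has 3 syllables.

3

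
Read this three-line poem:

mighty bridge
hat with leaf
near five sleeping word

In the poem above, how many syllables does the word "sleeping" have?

2

"sleeping" has 2 syllables.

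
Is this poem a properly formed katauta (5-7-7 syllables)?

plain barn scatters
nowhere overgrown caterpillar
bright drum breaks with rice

No

Line 1: plain(1) + barn(1) + scatters(2) = 4 (expected 5)
Line 2: nowhere(2) + overgrown(3) + caterpillar(4) = 9 (expected 7)
Line 3: bright(1) + drum(1) + breaks(1) + with(1) + rice(1) = 5 (expected 7)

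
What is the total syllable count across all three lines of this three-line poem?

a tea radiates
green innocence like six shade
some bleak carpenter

17

Line 1: a(1) + tea(1) + radiates(3) = 5
Line 2: green(1) + innocence(3) + like(1) + six(1) + shade(1) = 7
Line 3: some(1) + bleak(1) + carpenter(3) = 5
Total: 5 + 7 + 5 = 17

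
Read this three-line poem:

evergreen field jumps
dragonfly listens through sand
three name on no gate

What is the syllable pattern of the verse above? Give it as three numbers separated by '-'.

5-7-5

Line 1: "evergreen field jumps": 3+1+1 = 5
Line 2: "dragonfly listens through sand": 3+2+1+1 = 7
Line 3: "three name on no gate": 1+1+1+1+1 = 5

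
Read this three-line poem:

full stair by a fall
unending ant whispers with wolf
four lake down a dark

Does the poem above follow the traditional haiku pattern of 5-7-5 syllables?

No

Line 1: full (1), stair (1), by (1), a (1), fall (1) → 5 ✓
Line 2: unending (3), ant (1), whispers (2), with (1), wolf (1) → 8 (expected 7)
Line 3: four (1), lake (1), down (1), a (1), dark (1) → 5 ✓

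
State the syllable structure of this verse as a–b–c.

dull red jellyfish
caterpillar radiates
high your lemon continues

5–7–7

Line 1: dull (1), red (1), jellyfish (3) → 5
Line 2: caterpillar (4), radiates (3) → 7
Line 3: high (1), your (1), lemon (2), continues (3) → 7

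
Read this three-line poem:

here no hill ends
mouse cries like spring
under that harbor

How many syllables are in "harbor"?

2

"harbor" has 2 syllables.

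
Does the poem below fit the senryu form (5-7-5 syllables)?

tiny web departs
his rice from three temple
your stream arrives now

Line 1: "tiny web departs": 2+1+2 = 5 ✓
Line 2: "his rice from three temple": 1+1+1+1+2 = 6 (expected 7)
Line 3: "your stream arrives now": 1+1+2+1 = 5 ✓

No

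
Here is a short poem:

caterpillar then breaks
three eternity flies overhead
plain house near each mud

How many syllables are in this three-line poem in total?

Line 1: caterpillar (4), then (1), breaks (1) → 6
Line 2: three (1), eternity (4), flies (1), overhead (3) → 9
Line 3: plain (1), house (1), near (1), each (1), mud (1) → 5
Total: 6 + 9 + 5 = 20

20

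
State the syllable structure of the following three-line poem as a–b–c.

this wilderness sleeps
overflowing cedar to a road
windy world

5–9–3

Line 1: "this wilderness sleeps": 1+3+1 = 5
Line 2: "overflowing cedar to a road": 4+2+1+1+1 = 9
Line 3: "windy world": 2+1 = 3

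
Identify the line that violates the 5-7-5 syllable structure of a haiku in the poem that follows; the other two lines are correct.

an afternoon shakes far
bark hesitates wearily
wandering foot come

The first line

Line 1: an(1) + afternoon(3) + shakes(1) + far(1) = 6 (expected 5)
Line 2: bark(1) + hesitates(3) + wearily(3) = 7 ✓
Line 3: wandering(3) + foot(1) + come(1) = 5 ✓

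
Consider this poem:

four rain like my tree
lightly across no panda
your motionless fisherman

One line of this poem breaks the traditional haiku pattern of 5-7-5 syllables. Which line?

The third line

Line 1: "four rain like my tree": 1+1+1+1+1 = 5 ✓
Line 2: "lightly across no panda": 2+2+1+2 = 7 ✓
Line 3: "your motionless fisherman": 1+3+3 = 7 (expected 5)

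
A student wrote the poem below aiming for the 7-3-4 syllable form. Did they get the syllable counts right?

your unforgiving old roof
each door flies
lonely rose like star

Line 1: "your unforgiving old roof": 1+4+1+1 = 7 ✓
Line 2: "each door flies": 1+1+1 = 3 ✓
Line 3: "lonely rose like star": 2+1+1+1 = 5 (expected 4)

No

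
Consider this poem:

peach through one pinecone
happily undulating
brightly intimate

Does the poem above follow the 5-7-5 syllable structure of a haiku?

Yes

Line 1: peach(1) + through(1) + one(1) + pinecone(2) = 5 ✓
Line 2: happily(3) + undulating(4) = 7 ✓
Line 3: brightly(2) + intimate(3) = 5 ✓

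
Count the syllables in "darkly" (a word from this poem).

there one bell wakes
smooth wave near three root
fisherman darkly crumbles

2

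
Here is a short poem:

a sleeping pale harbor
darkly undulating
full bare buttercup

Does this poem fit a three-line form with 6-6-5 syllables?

Line 1: "a sleeping pale harbor": 1+2+1+2 = 6 ✓
Line 2: "darkly undulating": 2+4 = 6 ✓
Line 3: "full bare buttercup": 1+1+3 = 5 ✓

Yes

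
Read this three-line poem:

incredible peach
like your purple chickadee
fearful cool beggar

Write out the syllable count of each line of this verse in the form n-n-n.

Line 1: incredible(4) + peach(1) = 5
Line 2: like(1) + your(1) + purple(2) + chickadee(3) = 7
Line 3: fearful(2) + cool(1) + beggar(2) = 5

5-7-5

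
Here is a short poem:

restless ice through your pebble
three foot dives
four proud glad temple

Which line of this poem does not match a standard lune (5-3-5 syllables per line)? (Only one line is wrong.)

Line 1

Line 1: "restless ice through your pebble": 2+1+1+1+2 = 7 (expected 5)
Line 2: "three foot dives": 1+1+1 = 3 ✓
Line 3: "four proud glad temple": 1+1+1+2 = 5 ✓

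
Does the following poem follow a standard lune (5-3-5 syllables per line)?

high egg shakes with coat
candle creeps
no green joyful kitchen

Line 1: "high egg shakes with coat": 1+1+1+1+1 = 5 ✓
Line 2: "candle creeps": 2+1 = 3 ✓
Line 3: "no green joyful kitchen": 1+1+2+2 = 6 (expected 5)

No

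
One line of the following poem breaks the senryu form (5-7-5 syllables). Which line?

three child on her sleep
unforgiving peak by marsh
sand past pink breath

Line 1: three (1), child (1), on (1), her (1), sleep (1) → 5 ✓
Line 2: unforgiving (4), peak (1), by (1), marsh (1) → 7 ✓
Line 3: sand (1), past (1), pink (1), breath (1) → 4 (expected 5)

The third line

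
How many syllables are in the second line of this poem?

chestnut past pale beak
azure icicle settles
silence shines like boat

The second line: "azure icicle settles": 2+3+2 = 7

7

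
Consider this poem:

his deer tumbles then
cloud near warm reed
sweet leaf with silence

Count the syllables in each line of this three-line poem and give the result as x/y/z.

5/4/5

Line 1: "his deer tumbles then": 1+1+2+1 = 5
Line 2: "cloud near warm reed": 1+1+1+1 = 4
Line 3: "sweet leaf with silence": 1+1+1+2 = 5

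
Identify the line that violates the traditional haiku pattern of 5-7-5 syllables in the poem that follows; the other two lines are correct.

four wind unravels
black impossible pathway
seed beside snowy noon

Line 1: four (1), wind (1), unravels (3) → 5 ✓
Line 2: black (1), impossible (4), pathway (2) → 7 ✓
Line 3: seed (1), beside (2), snowy (2), noon (1) → 6 (expected 5)

The third line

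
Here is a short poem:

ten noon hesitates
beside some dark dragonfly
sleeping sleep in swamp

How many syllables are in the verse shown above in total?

17

Line 1: ten(1) + noon(1) + hesitates(3) = 5
Line 2: beside(2) + some(1) + dark(1) + dragonfly(3) = 7
Line 3: sleeping(2) + sleep(1) + in(1) + swamp(1) = 5
Total: 5 + 7 + 5 = 17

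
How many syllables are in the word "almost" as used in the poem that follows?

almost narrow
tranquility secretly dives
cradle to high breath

2

"almost" has 2 syllables.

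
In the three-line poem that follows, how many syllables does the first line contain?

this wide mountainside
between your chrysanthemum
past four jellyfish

5

The first line: this (1), wide (1), mountainside (3) → 5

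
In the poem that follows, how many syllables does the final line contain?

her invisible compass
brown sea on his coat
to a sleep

The final line: to(1) + a(1) + sleep(1) = 3

3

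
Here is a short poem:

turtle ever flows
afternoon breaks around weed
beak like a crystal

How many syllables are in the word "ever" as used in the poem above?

2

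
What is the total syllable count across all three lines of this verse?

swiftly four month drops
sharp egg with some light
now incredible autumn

17

Line 1: swiftly(2) + four(1) + month(1) + drops(1) = 5
Line 2: sharp(1) + egg(1) + with(1) + some(1) + light(1) = 5
Line 3: now(1) + incredible(4) + autumn(2) = 7
Total: 5 + 5 + 7 = 17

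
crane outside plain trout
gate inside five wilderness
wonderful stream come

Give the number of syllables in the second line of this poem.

7

The second line: gate(1) + inside(2) + five(1) + wilderness(3) = 7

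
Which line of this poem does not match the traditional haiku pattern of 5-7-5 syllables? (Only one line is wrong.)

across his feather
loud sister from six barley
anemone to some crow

Line 1: across (2), his (1), feather (2) → 5 ✓
Line 2: loud (1), sister (2), from (1), six (1), barley (2) → 7 ✓
Line 3: anemone (4), to (1), some (1), crow (1) → 7 (expected 5)

Line 3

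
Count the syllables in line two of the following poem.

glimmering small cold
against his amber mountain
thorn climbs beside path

Line two: against (2), his (1), amber (2), mountain (2) → 7

7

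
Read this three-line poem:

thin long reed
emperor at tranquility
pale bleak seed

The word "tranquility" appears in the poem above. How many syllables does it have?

4

"tranquility" has 4 syllables.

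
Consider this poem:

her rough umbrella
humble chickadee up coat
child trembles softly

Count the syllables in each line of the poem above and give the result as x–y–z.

5–7–5

Line 1: her(1) + rough(1) + umbrella(3) = 5
Line 2: humble(2) + chickadee(3) + up(1) + coat(1) = 7
Line 3: child(1) + trembles(2) + softly(2) = 5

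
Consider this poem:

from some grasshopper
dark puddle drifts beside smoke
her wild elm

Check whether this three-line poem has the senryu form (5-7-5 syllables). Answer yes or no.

Line 1: from(1) + some(1) + grasshopper(3) = 5 ✓
Line 2: dark(1) + puddle(2) + drifts(1) + beside(2) + smoke(1) = 7 ✓
Line 3: her(1) + wild(1) + elm(1) = 3 (expected 5)

No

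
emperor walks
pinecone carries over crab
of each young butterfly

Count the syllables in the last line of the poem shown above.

The last line: of(1) + each(1) + young(1) + butterfly(3) = 6

6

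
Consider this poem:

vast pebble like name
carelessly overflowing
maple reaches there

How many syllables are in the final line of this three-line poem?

The final line: maple (2), reaches (2), there (1) → 5

5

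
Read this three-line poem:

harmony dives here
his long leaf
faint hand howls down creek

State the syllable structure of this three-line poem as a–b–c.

Line 1: harmony(3) + dives(1) + here(1) = 5
Line 2: his(1) + long(1) + leaf(1) = 3
Line 3: faint(1) + hand(1) + howls(1) + down(1) + creek(1) = 5

5–3–5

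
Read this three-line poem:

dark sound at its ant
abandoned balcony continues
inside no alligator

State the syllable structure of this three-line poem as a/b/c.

Line 1: "dark sound at its ant": 1+1+1+1+1 = 5
Line 2: "abandoned balcony continues": 3+3+3 = 9
Line 3: "inside no alligator": 2+1+4 = 7

5/9/7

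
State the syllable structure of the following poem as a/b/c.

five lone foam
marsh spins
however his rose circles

Line 1: five (1), lone (1), foam (1) → 3
Line 2: marsh (1), spins (1) → 2
Line 3: however (3), his (1), rose (1), circles (2) → 7

3/2/7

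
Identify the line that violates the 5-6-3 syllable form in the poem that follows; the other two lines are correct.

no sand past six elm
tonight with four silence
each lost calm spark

Line 1: no (1), sand (1), past (1), six (1), elm (1) → 5 ✓
Line 2: tonight (2), with (1), four (1), silence (2) → 6 ✓
Line 3: each (1), lost (1), calm (1), spark (1) → 4 (expected 3)

Line 3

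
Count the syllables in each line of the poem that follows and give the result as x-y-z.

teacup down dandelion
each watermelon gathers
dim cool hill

Line 1: teacup(2) + down(1) + dandelion(4) = 7
Line 2: each(1) + watermelon(4) + gathers(2) = 7
Line 3: dim(1) + cool(1) + hill(1) = 3

7-7-3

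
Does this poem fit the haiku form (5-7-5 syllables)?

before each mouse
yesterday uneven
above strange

Line 1: before(2) + each(1) + mouse(1) = 4 (expected 5)
Line 2: yesterday(3) + uneven(3) = 6 (expected 7)
Line 3: above(2) + strange(1) = 3 (expected 5)

No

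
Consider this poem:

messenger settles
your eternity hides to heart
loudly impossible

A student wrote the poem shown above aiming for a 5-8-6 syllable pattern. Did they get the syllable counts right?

Yes

Line 1: messenger(3) + settles(2) = 5 ✓
Line 2: your(1) + eternity(4) + hides(1) + to(1) + heart(1) = 8 ✓
Line 3: loudly(2) + impossible(4) = 6 ✓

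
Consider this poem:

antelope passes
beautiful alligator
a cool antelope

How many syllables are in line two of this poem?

Line two: beautiful (3), alligator (4) → 7

7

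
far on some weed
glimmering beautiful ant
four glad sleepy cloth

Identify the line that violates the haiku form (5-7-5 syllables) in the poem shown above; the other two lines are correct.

Line 1: far(1) + on(1) + some(1) + weed(1) = 4 (expected 5)
Line 2: glimmering(3) + beautiful(3) + ant(1) = 7 ✓
Line 3: four(1) + glad(1) + sleepy(2) + cloth(1) = 5 ✓

Line 1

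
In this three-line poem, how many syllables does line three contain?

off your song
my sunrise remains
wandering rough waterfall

Line three: wandering(3) + rough(1) + waterfall(3) = 7

7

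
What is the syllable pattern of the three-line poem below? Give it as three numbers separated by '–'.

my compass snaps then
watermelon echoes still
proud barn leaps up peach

5–7–5

Line 1: my (1), compass (2), snaps (1), then (1) → 5
Line 2: watermelon (4), echoes (2), still (1) → 7
Line 3: proud (1), barn (1), leaps (1), up (1), peach (1) → 5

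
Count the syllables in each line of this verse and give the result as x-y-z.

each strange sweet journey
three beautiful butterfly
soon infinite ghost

Line 1: "each strange sweet journey": 1+1+1+2 = 5
Line 2: "three beautiful butterfly": 1+3+3 = 7
Line 3: "soon infinite ghost": 1+3+1 = 5

5-7-5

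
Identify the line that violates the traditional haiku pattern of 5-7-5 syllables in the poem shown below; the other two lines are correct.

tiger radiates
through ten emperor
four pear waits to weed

The second line

Line 1: tiger(2) + radiates(3) = 5 ✓
Line 2: through(1) + ten(1) + emperor(3) = 5 (expected 7)
Line 3: four(1) + pear(1) + waits(1) + to(1) + weed(1) = 5 ✓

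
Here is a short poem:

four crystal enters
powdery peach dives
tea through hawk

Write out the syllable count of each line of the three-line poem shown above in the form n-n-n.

Line 1: "four crystal enters": 1+2+2 = 5
Line 2: "powdery peach dives": 3+1+1 = 5
Line 3: "tea through hawk": 1+1+1 = 3

5-5-3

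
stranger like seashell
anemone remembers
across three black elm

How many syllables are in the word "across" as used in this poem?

2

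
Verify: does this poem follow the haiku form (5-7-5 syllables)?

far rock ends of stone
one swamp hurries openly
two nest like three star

Line 1: far (1), rock (1), ends (1), of (1), stone (1) → 5 ✓
Line 2: one (1), swamp (1), hurries (2), openly (3) → 7 ✓
Line 3: two (1), nest (1), like (1), three (1), star (1) → 5 ✓

Yes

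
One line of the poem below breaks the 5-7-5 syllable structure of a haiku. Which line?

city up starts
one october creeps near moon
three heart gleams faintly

Line 1: city (2), up (1), starts (1) → 4 (expected 5)
Line 2: one (1), october (3), creeps (1), near (1), moon (1) → 7 ✓
Line 3: three (1), heart (1), gleams (1), faintly (2) → 5 ✓

The first line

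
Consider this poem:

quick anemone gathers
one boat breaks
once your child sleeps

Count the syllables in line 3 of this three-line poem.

Line 3: once(1) + your(1) + child(1) + sleeps(1) = 4

4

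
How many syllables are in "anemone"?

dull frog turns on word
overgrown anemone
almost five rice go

4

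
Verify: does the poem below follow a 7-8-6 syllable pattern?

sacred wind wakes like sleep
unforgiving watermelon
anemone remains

Line 1: sacred (2), wind (1), wakes (1), like (1), sleep (1) → 6 (expected 7)
Line 2: unforgiving (4), watermelon (4) → 8 ✓
Line 3: anemone (4), remains (2) → 6 ✓

No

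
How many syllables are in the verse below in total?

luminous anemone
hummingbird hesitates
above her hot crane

Line 1: luminous (3), anemone (4) → 7
Line 2: hummingbird (3), hesitates (3) → 6
Line 3: above (2), her (1), hot (1), crane (1) → 5
Total: 7 + 6 + 5 = 18

18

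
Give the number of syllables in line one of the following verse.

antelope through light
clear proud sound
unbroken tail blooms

5

Line one: antelope (3), through (1), light (1) → 5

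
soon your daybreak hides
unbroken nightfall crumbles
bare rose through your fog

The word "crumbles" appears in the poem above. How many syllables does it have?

2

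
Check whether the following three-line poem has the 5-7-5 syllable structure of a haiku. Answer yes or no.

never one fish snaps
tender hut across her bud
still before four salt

Line 1: never (2), one (1), fish (1), snaps (1) → 5 ✓
Line 2: tender (2), hut (1), across (2), her (1), bud (1) → 7 ✓
Line 3: still (1), before (2), four (1), salt (1) → 5 ✓

Yes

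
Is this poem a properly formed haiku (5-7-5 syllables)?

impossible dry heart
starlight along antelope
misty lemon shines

Line 1: impossible (4), dry (1), heart (1) → 6 (expected 5)
Line 2: starlight (2), along (2), antelope (3) → 7 ✓
Line 3: misty (2), lemon (2), shines (1) → 5 ✓

No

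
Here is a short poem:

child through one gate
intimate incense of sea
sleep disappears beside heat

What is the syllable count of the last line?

7

The last line: "sleep disappears beside heat": 1+3+2+1 = 7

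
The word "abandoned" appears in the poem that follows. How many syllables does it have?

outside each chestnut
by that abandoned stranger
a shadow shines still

3

"abandoned" has 3 syllables.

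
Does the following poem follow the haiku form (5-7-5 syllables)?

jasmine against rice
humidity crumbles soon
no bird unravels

Line 1: jasmine(2) + against(2) + rice(1) = 5 ✓
Line 2: humidity(4) + crumbles(2) + soon(1) = 7 ✓
Line 3: no(1) + bird(1) + unravels(3) = 5 ✓

Yes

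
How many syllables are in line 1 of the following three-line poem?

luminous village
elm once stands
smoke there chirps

5

Line 1: "luminous village": 3+2 = 5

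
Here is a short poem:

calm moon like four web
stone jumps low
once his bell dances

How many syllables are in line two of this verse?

Line two: stone (1), jumps (1), low (1) → 3

3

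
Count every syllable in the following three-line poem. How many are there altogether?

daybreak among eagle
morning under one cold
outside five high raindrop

18

Line 1: daybreak(2) + among(2) + eagle(2) = 6
Line 2: morning(2) + under(2) + one(1) + cold(1) = 6
Line 3: outside(2) + five(1) + high(1) + raindrop(2) = 6
Total: 6 + 6 + 6 = 18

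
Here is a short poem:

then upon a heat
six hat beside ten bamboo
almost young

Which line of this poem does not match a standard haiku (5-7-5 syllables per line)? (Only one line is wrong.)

The third line

Line 1: then (1), upon (2), a (1), heat (1) → 5 ✓
Line 2: six (1), hat (1), beside (2), ten (1), bamboo (2) → 7 ✓
Line 3: almost (2), young (1) → 3 (expected 5)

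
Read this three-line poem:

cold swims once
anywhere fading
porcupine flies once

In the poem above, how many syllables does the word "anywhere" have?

3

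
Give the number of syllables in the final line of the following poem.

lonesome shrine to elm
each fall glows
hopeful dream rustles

The final line: "hopeful dream rustles": 2+1+2 = 5

5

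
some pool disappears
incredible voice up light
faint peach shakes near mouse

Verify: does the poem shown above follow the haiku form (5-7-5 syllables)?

Line 1: some(1) + pool(1) + disappears(3) = 5 ✓
Line 2: incredible(4) + voice(1) + up(1) + light(1) = 7 ✓
Line 3: faint(1) + peach(1) + shakes(1) + near(1) + mouse(1) = 5 ✓

Yes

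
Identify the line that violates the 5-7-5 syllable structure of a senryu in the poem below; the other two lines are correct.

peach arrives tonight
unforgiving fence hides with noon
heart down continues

The second line

Line 1: "peach arrives tonight": 1+2+2 = 5 ✓
Line 2: "unforgiving fence hides with noon": 4+1+1+1+1 = 8 (expected 7)
Line 3: "heart down continues": 1+1+3 = 5 ✓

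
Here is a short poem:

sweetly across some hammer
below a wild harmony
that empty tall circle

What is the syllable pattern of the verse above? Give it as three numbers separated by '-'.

Line 1: sweetly(2) + across(2) + some(1) + hammer(2) = 7
Line 2: below(2) + a(1) + wild(1) + harmony(3) = 7
Line 3: that(1) + empty(2) + tall(1) + circle(2) = 6

7-7-6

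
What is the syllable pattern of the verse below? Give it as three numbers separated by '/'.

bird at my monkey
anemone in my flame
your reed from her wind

5/7/5

Line 1: "bird at my monkey": 1+1+1+2 = 5
Line 2: "anemone in my flame": 4+1+1+1 = 7
Line 3: "your reed from her wind": 1+1+1+1+1 = 5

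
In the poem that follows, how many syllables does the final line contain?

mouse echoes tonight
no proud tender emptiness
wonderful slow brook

5

The final line: wonderful (3), slow (1), brook (1) → 5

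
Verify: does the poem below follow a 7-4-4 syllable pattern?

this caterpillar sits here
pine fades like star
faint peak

Line 1: "this caterpillar sits here": 1+4+1+1 = 7 ✓
Line 2: "pine fades like star": 1+1+1+1 = 4 ✓
Line 3: "faint peak": 1+1 = 2 (expected 4)

No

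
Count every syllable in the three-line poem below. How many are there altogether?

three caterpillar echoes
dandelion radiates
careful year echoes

19

Line 1: three(1) + caterpillar(4) + echoes(2) = 7
Line 2: dandelion(4) + radiates(3) = 7
Line 3: careful(2) + year(1) + echoes(2) = 5
Total: 7 + 7 + 5 = 19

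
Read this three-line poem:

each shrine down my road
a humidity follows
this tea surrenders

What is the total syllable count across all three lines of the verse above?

Line 1: "each shrine down my road": 1+1+1+1+1 = 5
Line 2: "a humidity follows": 1+4+2 = 7
Line 3: "this tea surrenders": 1+1+3 = 5
Total: 5 + 7 + 5 = 17

17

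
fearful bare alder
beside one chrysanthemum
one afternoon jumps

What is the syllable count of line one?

Line one: "fearful bare alder": 2+1+2 = 5

5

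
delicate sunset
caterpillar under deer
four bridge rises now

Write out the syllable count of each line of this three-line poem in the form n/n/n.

5/7/5

Line 1: delicate (3), sunset (2) → 5
Line 2: caterpillar (4), under (2), deer (1) → 7
Line 3: four (1), bridge (1), rises (2), now (1) → 5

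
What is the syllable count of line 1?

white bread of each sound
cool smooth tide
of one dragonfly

5

Line 1: "white bread of each sound": 1+1+1+1+1 = 5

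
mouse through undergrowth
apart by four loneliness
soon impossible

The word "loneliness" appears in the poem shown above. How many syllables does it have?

3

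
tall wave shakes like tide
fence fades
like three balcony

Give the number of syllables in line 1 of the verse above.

5

Line 1: tall(1) + wave(1) + shakes(1) + like(1) + tide(1) = 5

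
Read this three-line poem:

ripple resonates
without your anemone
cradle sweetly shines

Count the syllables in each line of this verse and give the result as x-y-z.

5-7-5

Line 1: ripple (2), resonates (3) → 5
Line 2: without (2), your (1), anemone (4) → 7
Line 3: cradle (2), sweetly (2), shines (1) → 5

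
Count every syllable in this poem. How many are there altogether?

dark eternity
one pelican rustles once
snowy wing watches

Line 1: dark (1), eternity (4) → 5
Line 2: one (1), pelican (3), rustles (2), once (1) → 7
Line 3: snowy (2), wing (1), watches (2) → 5
Total: 5 + 7 + 5 = 17

17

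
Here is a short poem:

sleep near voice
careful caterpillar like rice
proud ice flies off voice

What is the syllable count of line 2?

8

Line 2: "careful caterpillar like rice": 2+4+1+1 = 8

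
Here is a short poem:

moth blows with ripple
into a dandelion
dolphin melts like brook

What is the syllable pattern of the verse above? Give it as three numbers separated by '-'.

5-7-5

Line 1: moth (1), blows (1), with (1), ripple (2) → 5
Line 2: into (2), a (1), dandelion (4) → 7
Line 3: dolphin (2), melts (1), like (1), brook (1) → 5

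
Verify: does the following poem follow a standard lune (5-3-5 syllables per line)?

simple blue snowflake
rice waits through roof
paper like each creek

No

Line 1: simple (2), blue (1), snowflake (2) → 5 ✓
Line 2: rice (1), waits (1), through (1), roof (1) → 4 (expected 3)
Line 3: paper (2), like (1), each (1), creek (1) → 5 ✓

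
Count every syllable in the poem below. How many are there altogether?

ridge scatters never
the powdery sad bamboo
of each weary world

Line 1: ridge(1) + scatters(2) + never(2) = 5
Line 2: the(1) + powdery(3) + sad(1) + bamboo(2) = 7
Line 3: of(1) + each(1) + weary(2) + world(1) = 5
Total: 5 + 7 + 5 = 17

17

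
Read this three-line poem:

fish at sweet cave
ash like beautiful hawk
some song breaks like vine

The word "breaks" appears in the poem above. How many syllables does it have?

1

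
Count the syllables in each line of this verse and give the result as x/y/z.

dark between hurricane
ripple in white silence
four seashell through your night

Line 1: dark (1), between (2), hurricane (3) → 6
Line 2: ripple (2), in (1), white (1), silence (2) → 6
Line 3: four (1), seashell (2), through (1), your (1), night (1) → 6

6/6/6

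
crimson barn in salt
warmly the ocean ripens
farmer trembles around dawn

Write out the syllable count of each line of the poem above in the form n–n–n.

Line 1: "crimson barn in salt": 2+1+1+1 = 5
Line 2: "warmly the ocean ripens": 2+1+2+2 = 7
Line 3: "farmer trembles around dawn": 2+2+2+1 = 7

5–7–7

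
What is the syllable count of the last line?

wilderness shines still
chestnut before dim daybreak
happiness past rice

The last line: happiness (3), past (1), rice (1) → 5

5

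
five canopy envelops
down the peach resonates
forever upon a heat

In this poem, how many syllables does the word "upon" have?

2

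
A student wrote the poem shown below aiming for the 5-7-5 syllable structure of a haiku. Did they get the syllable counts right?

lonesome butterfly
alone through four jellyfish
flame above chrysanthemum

No

Line 1: lonesome(2) + butterfly(3) = 5 ✓
Line 2: alone(2) + through(1) + four(1) + jellyfish(3) = 7 ✓
Line 3: flame(1) + above(2) + chrysanthemum(4) = 7 (expected 5)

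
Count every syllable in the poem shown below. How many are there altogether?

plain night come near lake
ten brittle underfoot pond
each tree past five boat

Line 1: plain(1) + night(1) + come(1) + near(1) + lake(1) = 5
Line 2: ten(1) + brittle(2) + underfoot(3) + pond(1) = 7
Line 3: each(1) + tree(1) + past(1) + five(1) + boat(1) = 5
Total: 5 + 7 + 5 = 17

17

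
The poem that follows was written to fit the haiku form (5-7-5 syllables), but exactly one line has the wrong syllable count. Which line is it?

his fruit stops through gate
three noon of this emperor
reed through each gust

Line 1: "his fruit stops through gate": 1+1+1+1+1 = 5 ✓
Line 2: "three noon of this emperor": 1+1+1+1+3 = 7 ✓
Line 3: "reed through each gust": 1+1+1+1 = 4 (expected 5)

The third line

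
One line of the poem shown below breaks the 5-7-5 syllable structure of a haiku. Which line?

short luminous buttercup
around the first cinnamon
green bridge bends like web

Line 1: short (1), luminous (3), buttercup (3) → 7 (expected 5)
Line 2: around (2), the (1), first (1), cinnamon (3) → 7 ✓
Line 3: green (1), bridge (1), bends (1), like (1), web (1) → 5 ✓

The first line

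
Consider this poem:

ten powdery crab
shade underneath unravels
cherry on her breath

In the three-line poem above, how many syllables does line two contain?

Line two: "shade underneath unravels": 1+3+3 = 7

7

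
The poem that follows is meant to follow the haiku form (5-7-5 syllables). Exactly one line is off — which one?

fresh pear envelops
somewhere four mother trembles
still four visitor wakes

Line 1: fresh(1) + pear(1) + envelops(3) = 5 ✓
Line 2: somewhere(2) + four(1) + mother(2) + trembles(2) = 7 ✓
Line 3: still(1) + four(1) + visitor(3) + wakes(1) = 6 (expected 5)

Line 3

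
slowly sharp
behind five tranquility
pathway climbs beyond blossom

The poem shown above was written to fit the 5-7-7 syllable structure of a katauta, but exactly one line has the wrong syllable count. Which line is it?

Line 1: slowly(2) + sharp(1) = 3 (expected 5)
Line 2: behind(2) + five(1) + tranquility(4) = 7 ✓
Line 3: pathway(2) + climbs(1) + beyond(2) + blossom(2) = 7 ✓

The first line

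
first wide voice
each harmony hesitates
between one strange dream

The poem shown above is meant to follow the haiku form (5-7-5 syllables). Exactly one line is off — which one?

Line 1: first(1) + wide(1) + voice(1) = 3 (expected 5)
Line 2: each(1) + harmony(3) + hesitates(3) = 7 ✓
Line 3: between(2) + one(1) + strange(1) + dream(1) = 5 ✓

The first line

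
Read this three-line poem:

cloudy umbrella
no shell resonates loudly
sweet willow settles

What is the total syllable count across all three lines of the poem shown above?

Line 1: cloudy(2) + umbrella(3) = 5
Line 2: no(1) + shell(1) + resonates(3) + loudly(2) = 7
Line 3: sweet(1) + willow(2) + settles(2) = 5
Total: 5 + 7 + 5 = 17

17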